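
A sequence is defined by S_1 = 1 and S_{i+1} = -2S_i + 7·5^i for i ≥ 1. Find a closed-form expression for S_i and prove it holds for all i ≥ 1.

Claim: S_i = 2·(-2)^i + 5^i.

Base case: S_1 = 1, and 2·(-2)^1 + 5^1 = -4 + 5 = 1.
Assume S_r = 2·(-2)^r + 5^r for some r ≥ 1.
Then S_{r+1} = -2S_r + 7·5^r = -2·(2·(-2)^r + 5^r) + 7·5^r = 2·(-2)^{r+1} − 2·5^r + 7·5^r = 2·(-2)^{r+1} + 5·5^r = 2·(-2)^{r+1} + 5^{r+1}.
So the formula holds for r+1, and by induction S_i = 2·(-2)^i + 5^i for all i ≥ 1.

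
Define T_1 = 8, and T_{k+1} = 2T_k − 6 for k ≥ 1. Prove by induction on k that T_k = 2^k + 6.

Base case: T_1 = 8, and 2^1 + 6 = 2 + 6 = 8.
Assume T_r = 2^r + 6 for some r ≥ 1.
Then T_{r+1} = 2T_r − 6 = 2·(2^r + 6) − 6 = 2^{r+1} + 12 − 6 = 2^{r+1} + 6.
By induction, T_k = 2^k + 6 for all k ≥ 1.

T_k = 2^k + 6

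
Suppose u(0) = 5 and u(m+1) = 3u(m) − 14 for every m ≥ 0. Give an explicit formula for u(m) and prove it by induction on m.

Claim: u(m) = -2·3^m + 7.

Base case: u(0) = 5, and -2·3^0 + 7 = -2 + 7 = 5.
Assume u(k) = -2·3^k + 7 for some k ≥ 0.
Then u(k+1) = 3u(k) − 14 = 3·(-2·3^k + 7) − 14 = -6·3^k + 21 − 14 = -2·3^{k+1} + 7.
By induction, u(m) = -2·3^m + 7 for all m ≥ 0.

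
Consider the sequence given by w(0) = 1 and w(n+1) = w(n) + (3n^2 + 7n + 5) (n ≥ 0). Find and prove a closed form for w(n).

Claim: w(n) = n^3 + 2n^2 + 2n + 1.

Base case: w(0) = 1, and 0^3 + 2·0^2 + 2·0 + 1 = 1.
Assume w(r) = r^3 + 2r^2 + 2r + 1.
Then w(r+1) = w(r) + (3r^2 + 7r + 5) = (r^3 + 2r^2 + 2r + 1) + (3r^2 + 7r + 5) = r^3 + 5r^2 + 9r + 6,
and (r+1)^3 + 2·(r+1)^2 + 2·(r+1) + 1 = r^3 + 5r^2 + 9r + 6.
Hence w(n) = n^3 + 2n^2 + 2n + 1 for every n ≥ 0, by induction.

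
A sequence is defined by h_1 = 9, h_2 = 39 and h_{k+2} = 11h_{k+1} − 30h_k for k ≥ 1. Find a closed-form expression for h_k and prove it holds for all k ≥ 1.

Claim: h_k = 3·5^k − 6^k.

Base cases: h_1 = 9 and 3·5^1 − 6^1 = 9; h_2 = 39 and 3·5^2 − 6^2 = 39.
Assume h_j = 3·5^j − 6^j for all 1 ≤ j ≤ m, where m ≥ 2.
Then h_{m+1} = 11h_m − 30h_{m−1} = 11·(3·5^m − 6^m) − 30·(3·5^{m−1} − 6^{m−1}) = 3·(11·5 − 30)5^{m−1} − (11·6 − 30)6^{m−1} = 75·5^{m−1} − 36·6^{m−1} = 3·5^{m+1} − 6^{m+1}.
Hence h_k = 3·5^k − 6^k for every k ≥ 1, by strong induction.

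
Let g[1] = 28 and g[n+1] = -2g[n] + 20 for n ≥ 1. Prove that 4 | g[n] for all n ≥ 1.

Base case: g[1] = 28 = 4·7, so 4 | g[1].
Assume 4 | g[m], so g[m] = 4t for some integer t.
Then g[m+1] = -2g[m] + 20 = -2·(4t) + 20 = 4(-2t + 5), so 4 | g[m+1].
So the property holds for m+1, and by induction 4 | g[n] for all n ≥ 1.

4 | g[n]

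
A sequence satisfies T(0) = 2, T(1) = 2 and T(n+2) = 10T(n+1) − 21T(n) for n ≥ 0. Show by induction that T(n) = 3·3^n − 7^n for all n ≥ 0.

Base cases: T(0) = 2 and 3·3^0 − 7^0 = 2; T(1) = 2 and 3·3^1 − 7^1 = 2.
Assume T(j) = 3·3^j − 7^j for all 0 ≤ j ≤ k, where k ≥ 1.
Then T(k+1) = 10T(k) − 21T(k−1) = 10·(3·3^k − 7^k) − 21·(3·3^{k−1} − 7^{k−1}) = 3·(10·3 − 21)3^{k−1} − (10·7 − 21)7^{k−1} = 27·3^{k−1} − 49·7^{k−1} = 3·3^{k+1} − 7^{k+1}.
This completes the inductive step, so T(n) = 3·3^n − 7^n for all n ≥ 0.

T(n) = 3·3^n − 7^n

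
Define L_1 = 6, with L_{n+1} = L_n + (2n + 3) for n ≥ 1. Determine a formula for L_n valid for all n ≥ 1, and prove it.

Claim: L_n = n^2 + 2n + 3.

Base case: L_1 = 6, and 1^2 + 2·1 + 3 = 6.
Assume L_r = r^2 + 2r + 3.
Then L_{r+1} = L_r + (2r + 3) = (r^2 + 2r + 3) + (2r + 3) = r^2 + 4r + 6,
and (r+1)^2 + 2·(r+1) + 3 = r^2 + 4r + 6.
Hence L_n = n^2 + 2n + 3 for every n ≥ 1, by induction.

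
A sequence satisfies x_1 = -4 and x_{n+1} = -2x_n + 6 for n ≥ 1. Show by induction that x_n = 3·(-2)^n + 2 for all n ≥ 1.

Base case: x_1 = -4, and 3·(-2)^1 + 2 = -6 + 2 = -4.
Assume x_j = 3·(-2)^j + 2 for some j ≥ 1.
Then x_{j+1} = -2x_j + 6 = -2·(3·(-2)^j + 2) + 6 = -6·(-2)^j − 4 + 6 = 3·(-2)^{j+1} + 2.
By induction, x_n = 3·(-2)^n + 2 for all n ≥ 1.

x_n = 3·(-2)^n + 2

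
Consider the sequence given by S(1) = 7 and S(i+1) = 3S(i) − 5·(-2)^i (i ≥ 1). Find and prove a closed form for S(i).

Claim: S(i) = 3·3^i + (-2)^i.

Base case: S(1) = 7, and 3·3^1 + (-2)^1 = 9 − 2 = 7.
Assume S(m) = 3·3^m + (-2)^m for some m ≥ 1.
Then S(m+1) = 3S(m) − 5·(-2)^m = 3·(3·3^m + (-2)^m) − 5·(-2)^m = 3·3^{m+1} + 3·(-2)^m − 5·(-2)^m = 3·3^{m+1} − 2·(-2)^m = 3·3^{m+1} + (-2)^{m+1}.
So the formula holds for m+1, and by induction S(i) = 3·3^i + (-2)^i for all i ≥ 1.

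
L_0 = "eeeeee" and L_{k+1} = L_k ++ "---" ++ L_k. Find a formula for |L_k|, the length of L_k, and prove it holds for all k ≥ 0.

Claim: |L_k| = 9·2^k − 3.

Base case: |L_0| = 6, and 9·2^0 − 3 = 6.
Assume |L_r| = 9·2^r − 3.
Then |L_{r+1}| = |L_r| + 3 + |L_r| = 2|L_r| + 3 = 2(9·2^r − 3) + 3 = 9·2^{r+1} − 6 + 3 = 9·2^{r+1} − 3.
So the formula holds for r+1, and by induction |L_k| = 9·2^k − 3 for all k ≥ 0.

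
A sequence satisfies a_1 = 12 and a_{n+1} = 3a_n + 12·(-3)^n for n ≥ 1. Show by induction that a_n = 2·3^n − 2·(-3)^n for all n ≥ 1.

Base case: a_1 = 12, and 2·3^1 − 2·(-3)^1 = 6 + 6 = 12.
Assume a_r = 2·3^r − 2·(-3)^r for some r ≥ 1.
Then a_{r+1} = 3a_r + 12·(-3)^r = 3·(2·3^r − 2·(-3)^r) + 12·(-3)^r = 2·3^{r+1} − 6·(-3)^r + 12·(-3)^r = 2·3^{r+1} + 6·(-3)^r = 2·3^{r+1} − 2·(-3)^{r+1}.
So the formula holds for r+1, and by induction a_n = 2·3^n − 2·(-3)^n for all n ≥ 1.

a_n = 2·3^n − 2·(-3)^n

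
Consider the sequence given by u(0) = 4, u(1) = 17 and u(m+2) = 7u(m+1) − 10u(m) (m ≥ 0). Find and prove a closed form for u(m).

Claim: u(m) = 3·5^m + 2^m.

Base cases: u(0) = 4 and 3·5^0 + 2^0 = 4; u(1) = 17 and 3·5^1 + 2^1 = 17.
Assume u(j) = 3·5^j + 2^j for all 0 ≤ j ≤ r, where r ≥ 1.
Then u(r+1) = 7u(r) − 10u(r−1) = 7·(3·5^r + 2^r) − 10·(3·5^{r−1} + 2^{r−1}) = 3·(7·5 − 10)5^{r−1} + (7·2 − 10)2^{r−1} = 75·5^{r−1} + 4·2^{r−1} = 3·5^{r+1} + 2^{r+1}.
So the formula holds for r+1, and by strong induction u(m) = 3·5^m + 2^m for all m ≥ 0.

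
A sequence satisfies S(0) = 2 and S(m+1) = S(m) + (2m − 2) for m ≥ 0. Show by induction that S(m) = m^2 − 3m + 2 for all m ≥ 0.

Base case: S(0) = 2, and 0^2 − 3·0 + 2 = 2.
Assume S(j) = j^2 − 3j + 2.
Then S(j+1) = S(j) + (2j − 2) = (j^2 − 3j + 2) + (2j − 2) = j^2 − j,
and (j+1)^2 − 3·(j+1) + 2 = j^2 − j.
By induction, S(m) = m^2 − 3m + 2 for all m ≥ 0.

S(m) = m^2 − 3m + 2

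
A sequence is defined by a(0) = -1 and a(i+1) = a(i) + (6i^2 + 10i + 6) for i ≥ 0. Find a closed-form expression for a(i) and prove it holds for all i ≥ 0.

Claim: a(i) = 2i^3 + 2i^2 + 2i − 1.

Base case: a(0) = -1, and 2·0^3 + 2·0^2 + 2·0 − 1 = -1.
Assume a(r) = 2r^3 + 2r^2 + 2r − 1.
Then a(r+1) = a(r) + (6r^2 + 10r + 6) = (2r^3 + 2r^2 + 2r − 1) + (6r^2 + 10r + 6) = 2r^3 + 8r^2 + 12r + 5,
and 2·(r+1)^3 + 2·(r+1)^2 + 2·(r+1) − 1 = 2r^3 + 8r^2 + 12r + 5.
By induction, a(i) = 2i^3 + 2i^2 + 2i − 1 for all i ≥ 0.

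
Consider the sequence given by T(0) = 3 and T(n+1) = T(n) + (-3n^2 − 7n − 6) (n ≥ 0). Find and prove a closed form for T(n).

Claim: T(n) = -n^3 − 2n^2 − 3n + 3.

Base case: T(0) = 3, and -0^3 − 2·0^2 − 3·0 + 3 = 3.
Assume T(m) = -m^3 − 2m^2 − 3m + 3.
Then T(m+1) = T(m) + (-3m^2 − 7m − 6) = (-m^3 − 2m^2 − 3m + 3) + (-3m^2 − 7m − 6) = -m^3 − 5m^2 − 10m − 3,
and -(m+1)^3 − 2·(m+1)^2 − 3·(m+1) + 3 = -m^3 − 5m^2 − 10m − 3.
By induction, T(n) = -n^3 − 2n^2 − 3n + 3 for all n ≥ 0.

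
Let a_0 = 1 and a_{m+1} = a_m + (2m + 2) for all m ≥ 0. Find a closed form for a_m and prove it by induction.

Claim: a_m = m^2 + m + 1.

Base case: a_0 = 1, and 0^2 + 0 + 1 = 1.
Assume a_k = k^2 + k + 1.
Then a_{k+1} = a_k + (2k + 2) = (k^2 + k + 1) + (2k + 2) = k^2 + 3k + 3,
and (k+1)^2 + (k+1) + 1 = k^2 + 3k + 3.
This completes the inductive step, so a_m = m^2 + m + 1 for all m ≥ 0.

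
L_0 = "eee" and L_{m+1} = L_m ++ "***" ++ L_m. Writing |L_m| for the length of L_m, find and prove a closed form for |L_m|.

Claim: |L_m| = 6·2^m − 3.

Base case: |L_0| = 3, and 6·2^0 − 3 = 3.
Assume |L_r| = 6·2^r − 3.
Then |L_{r+1}| = |L_r| + 3 + |L_r| = 2|L_r| + 3 = 2(6·2^r − 3) + 3 = 6·2^{r+1} − 6 + 3 = 6·2^{r+1} − 3.
By induction, |L_m| = 6·2^m − 3 for all m ≥ 0.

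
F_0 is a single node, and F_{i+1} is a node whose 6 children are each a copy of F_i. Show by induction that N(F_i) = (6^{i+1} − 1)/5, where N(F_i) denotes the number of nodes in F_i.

Base case: N(F_0) = 1, and (6^{0+1} − 1)/5 = 1.
Assume N(F_j) = (6^{j+1} − 1)/5.
Then N(F_{j+1}) = 1 + 6N(F_j) = 1 + 6·(6^{j+1} − 1)/5 = 1 + (6^{j+2} − 6)/5 = (5 + 6^{j+2} − 6)/5 = (6^{j+2} − 1)/5.
By induction, N(F_i) = (6^{i+1} − 1)/5 for all i ≥ 0.

N(F_i) = (6^{i+1} − 1)/5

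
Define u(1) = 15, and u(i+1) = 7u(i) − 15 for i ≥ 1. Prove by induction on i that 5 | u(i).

Base case: u(1) = 15 = 5·3, so 5 | u(1).
Assume 5 | u(k), so u(k) = 5t for some integer t.
Then u(k+1) = 7u(k) − 15 = 7·(5t) − 15 = 5(7t − 3), so 5 | u(k+1).
So the property holds for k+1, and by induction 5 | u(i) for all i ≥ 1.

5 | u(i)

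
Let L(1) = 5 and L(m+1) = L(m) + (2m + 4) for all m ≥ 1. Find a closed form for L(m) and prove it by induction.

Claim: L(m) = m^2 + 3m + 1.

Base case: L(1) = 5, and 1^2 + 3·1 + 1 = 5.
Assume L(k) = k^2 + 3k + 1.
Then L(k+1) = L(k) + (2k + 4) = (k^2 + 3k + 1) + (2k + 4) = k^2 + 5k + 5,
and (k+1)^2 + 3·(k+1) + 1 = k^2 + 5k + 5.
This completes the inductive step, so L(m) = m^2 + 3m + 1 for all m ≥ 1.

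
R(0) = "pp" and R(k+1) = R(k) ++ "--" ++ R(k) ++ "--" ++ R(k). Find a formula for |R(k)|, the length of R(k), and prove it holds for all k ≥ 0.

Claim: |R(k)| = 4·3^k − 2.

Base case: |R(0)| = 2, and 4·3^0 − 2 = 2.
Assume |R(m)| = 4·3^m − 2.
Then |R(m+1)| = 3|R(m)| + 4 = 3(4·3^m − 2) + 4 = 4·3^{m+1} − 6 + 4 = 4·3^{m+1} − 2.
So the formula holds for m+1, and by induction |R(k)| = 4·3^k − 2 for all k ≥ 0.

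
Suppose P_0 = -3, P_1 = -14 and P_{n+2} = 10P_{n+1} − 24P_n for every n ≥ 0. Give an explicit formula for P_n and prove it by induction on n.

Claim: P_n = -6^n − 2·4^n.

Base cases: P_0 = -3 and -6^0 − 2·4^0 = -3; P_1 = -14 and -6^1 − 2·4^1 = -14.
Assume P_j = -6^j − 2·4^j for all 0 ≤ j ≤ k, where k ≥ 1.
Then P_{k+1} = 10P_k − 24P_{k−1} = 10·(-6^k − 2·4^k) − 24·(-6^{k−1} − 2·4^{k−1}) = -(10·6 − 24)6^{k−1} − 2·(10·4 − 24)4^{k−1} = -36·6^{k−1} − 32·4^{k−1} = -6^{k+1} − 2·4^{k+1}.
By strong induction, P_n = -6^n − 2·4^n for all n ≥ 0.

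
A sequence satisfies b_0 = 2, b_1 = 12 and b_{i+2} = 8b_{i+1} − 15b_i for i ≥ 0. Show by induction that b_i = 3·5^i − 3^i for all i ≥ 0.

Base cases: b_0 = 2 and 3·5^0 − 3^0 = 2; b_1 = 12 and 3·5^1 − 3^1 = 12.
Assume b_j = 3·5^j − 3^j for all 0 ≤ j ≤ k, where k ≥ 1.
Then b_{k+1} = 8b_k − 15b_{k−1} = 8·(3·5^k − 3^k) − 15·(3·5^{k−1} − 3^{k−1}) = 3·(8·5 − 15)5^{k−1} − (8·3 − 15)3^{k−1} = 75·5^{k−1} − 9·3^{k−1} = 3·5^{k+1} − 3^{k+1}.
By strong induction, b_i = 3·5^i − 3^i for all i ≥ 0.

b_i = 3·5^i − 3^i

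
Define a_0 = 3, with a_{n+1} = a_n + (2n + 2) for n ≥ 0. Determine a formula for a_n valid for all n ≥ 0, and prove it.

Claim: a_n = n^2 + n + 3.

Base case: a_0 = 3, and 0^2 + 0 + 3 = 3.
Assume a_k = k^2 + k + 3.
Then a_{k+1} = a_k + (2k + 2) = (k^2 + k + 3) + (2k + 2) = k^2 + 3k + 5,
and (k+1)^2 + (k+1) + 3 = k^2 + 3k + 5.
Hence a_n = n^2 + n + 3 for every n ≥ 0, by induction.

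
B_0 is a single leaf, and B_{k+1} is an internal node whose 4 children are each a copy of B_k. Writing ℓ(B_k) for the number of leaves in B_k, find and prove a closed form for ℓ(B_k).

Claim: ℓ(B_k) = 4^k.

Base case: ℓ(B_0) = 1, and 4^0 = 1.
Assume ℓ(B_m) = 4^m.
Then ℓ(B_{m+1}) = 4·ℓ(B_m) = 4·4^m = 4^{m+1}.
Hence ℓ(B_k) = 4^k for every k ≥ 0, by induction.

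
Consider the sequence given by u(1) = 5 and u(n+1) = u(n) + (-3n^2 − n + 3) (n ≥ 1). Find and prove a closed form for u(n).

Claim: u(n) = -n^3 + n^2 + 3n + 2.

Base case: u(1) = 5, and -1^3 + 1^2 + 3·1 + 2 = 5.
Assume u(r) = -r^3 + r^2 + 3r + 2.
Then u(r+1) = u(r) + (-3r^2 − r + 3) = (-r^3 + r^2 + 3r + 2) + (-3r^2 − r + 3) = -r^3 − 2r^2 + 2r + 5,
and -(r+1)^3 + (r+1)^2 + 3·(r+1) + 2 = -r^3 − 2r^2 + 2r + 5.
By induction, u(n) = -n^3 + n^2 + 3n + 2 for all n ≥ 1.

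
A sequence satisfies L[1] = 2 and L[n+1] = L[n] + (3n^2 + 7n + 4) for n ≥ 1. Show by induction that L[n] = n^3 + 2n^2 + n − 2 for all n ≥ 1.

Base case: L[1] = 2, and 1^3 + 2·1^2 + 1 − 2 = 2.
Assume L[m] = m^3 + 2m^2 + m − 2.
Then L[m+1] = L[m] + (3m^2 + 7m + 4) = (m^3 + 2m^2 + m − 2) + (3m^2 + 7m + 4) = m^3 + 5m^2 + 8m + 2,
and (m+1)^3 + 2·(m+1)^2 + (m+1) − 2 = m^3 + 5m^2 + 8m + 2.
By induction, L[n] = n^3 + 2n^2 + n − 2 for all n ≥ 1.

L[n] = n^3 + 2n^2 + n − 2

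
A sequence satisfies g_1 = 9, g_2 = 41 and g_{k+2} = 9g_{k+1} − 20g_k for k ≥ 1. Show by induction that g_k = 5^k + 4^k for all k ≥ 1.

Base cases: g_1 = 9 and 5^1 + 4^1 = 9; g_2 = 41 and 5^2 + 4^2 = 41.
Assume g_j = 5^j + 4^j for all 1 ≤ j ≤ r, where r ≥ 2.
Then g_{r+1} = 9g_r − 20g_{r−1} = 9·(5^r + 4^r) − 20·(5^{r−1} + 4^{r−1}) = (9·5 − 20)5^{r−1} + (9·4 − 20)4^{r−1} = 25·5^{r−1} + 16·4^{r−1} = 5^{r+1} + 4^{r+1}.
Hence g_k = 5^k + 4^k for every k ≥ 1, by strong induction.

g_k = 5^k + 4^k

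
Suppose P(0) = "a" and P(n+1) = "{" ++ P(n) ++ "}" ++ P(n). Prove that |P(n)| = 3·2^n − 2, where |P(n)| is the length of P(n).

Base case: |P(0)| = 1, and 3·2^0 − 2 = 1.
Assume |P(j)| = 3·2^j − 2.
Then |P(j+1)| = 1 + |P(j)| + 1 + |P(j)| = 2|P(j)| + 2 = 2(3·2^j − 2) + 2 = 3·2^{j+1} − 4 + 2 = 3·2^{j+1} − 2.
This completes the inductive step, so |P(n)| = 3·2^n − 2 for all n ≥ 0.

|P(n)| = 3·2^n − 2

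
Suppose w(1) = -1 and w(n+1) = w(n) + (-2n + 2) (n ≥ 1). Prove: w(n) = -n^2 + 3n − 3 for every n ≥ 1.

Base case: w(1) = -1, and -1^2 + 3·1 − 3 = -1.
Assume w(k) = -k^2 + 3k − 3.
Then w(k+1) = w(k) + (-2k + 2) = (-k^2 + 3k − 3) + (-2k + 2) = -k^2 + k − 1,
and -(k+1)^2 + 3·(k+1) − 3 = -k^2 + k − 1.
Hence w(n) = -n^2 + 3n − 3 for every n ≥ 1, by induction.

w(n) = -n^2 + 3n − 3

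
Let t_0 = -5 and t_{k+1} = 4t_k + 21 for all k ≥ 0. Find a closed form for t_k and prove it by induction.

Claim: t_k = 2·4^k − 7.

Base case: t_0 = -5, and 2·4^0 − 7 = 2 − 7 = -5.
Assume t_r = 2·4^r − 7 for some r ≥ 0.
Then t_{r+1} = 4t_r + 21 = 4·(2·4^r − 7) + 21 = 8·4^r − 28 + 21 = 2·4^{r+1} − 7.
This completes the inductive step, so t_k = 2·4^k − 7 for all k ≥ 0.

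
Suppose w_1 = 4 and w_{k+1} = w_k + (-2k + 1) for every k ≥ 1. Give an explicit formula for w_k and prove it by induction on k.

Claim: w_k = -k^2 + 2k + 3.

Base case: w_1 = 4, and -1^2 + 2·1 + 3 = 4.
Assume w_j = -j^2 + 2j + 3.
Then w_{j+1} = w_j + (-2j + 1) = (-j^2 + 2j + 3) + (-2j + 1) = -j^2 + 4,
and -(j+1)^2 + 2·(j+1) + 3 = -j^2 + 4.
Hence w_k = -k^2 + 2k + 3 for every k ≥ 1, by induction.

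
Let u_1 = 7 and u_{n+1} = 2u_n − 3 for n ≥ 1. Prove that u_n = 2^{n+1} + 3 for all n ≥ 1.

Base case: u_1 = 7, and 2^{1+1} + 3 = 4 + 3 = 7.
Assume u_r = 2^{r+1} + 3 for some r ≥ 1.
Then u_{r+1} = 2u_r − 3 = 2·(2^{r+1} + 3) − 3 = 2^{r+2} + 6 − 3 = 2^{r+2} + 3.
Hence u_n = 2^{n+1} + 3 for every n ≥ 1, by induction.

u_n = 2^{n+1} + 3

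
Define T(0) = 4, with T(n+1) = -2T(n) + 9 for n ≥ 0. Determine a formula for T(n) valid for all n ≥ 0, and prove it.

Claim: T(n) = (-2)^n + 3.

Base case: T(0) = 4, and (-2)^0 + 3 = 1 + 3 = 4.
Assume T(j) = (-2)^j + 3 for some j ≥ 0.
Then T(j+1) = -2T(j) + 9 = -2·((-2)^j + 3) + 9 = -2·(-2)^j − 6 + 9 = (-2)^{j+1} + 3.
By induction, T(n) = (-2)^n + 3 for all n ≥ 0.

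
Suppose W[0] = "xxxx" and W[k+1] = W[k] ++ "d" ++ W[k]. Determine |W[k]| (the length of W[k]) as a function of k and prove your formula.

Claim: |W[k]| = 5·2^k − 1.

Base case: |W[0]| = 4, and 5·2^0 − 1 = 4.
Assume |W[j]| = 5·2^j − 1.
Then |W[j+1]| = |W[j]| + 1 + |W[j]| = 2|W[j]| + 1 = 2(5·2^j − 1) + 1 = 5·2^{j+1} − 2 + 1 = 5·2^{j+1} − 1.
This completes the inductive step, so |W[k]| = 5·2^k − 1 for all k ≥ 0.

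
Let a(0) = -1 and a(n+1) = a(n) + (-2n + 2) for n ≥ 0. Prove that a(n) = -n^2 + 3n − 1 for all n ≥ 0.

Base case: a(0) = -1, and -0^2 + 3·0 − 1 = -1.
Assume a(r) = -r^2 + 3r − 1.
Then a(r+1) = a(r) + (-2r + 2) = (-r^2 + 3r − 1) + (-2r + 2) = -r^2 + r + 1,
and -(r+1)^2 + 3·(r+1) − 1 = -r^2 + r + 1.
Hence a(n) = -n^2 + 3n − 1 for every n ≥ 0, by induction.

a(n) = -n^2 + 3n − 1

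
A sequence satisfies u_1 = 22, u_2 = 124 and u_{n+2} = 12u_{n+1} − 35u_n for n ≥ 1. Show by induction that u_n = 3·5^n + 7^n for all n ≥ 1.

Base cases: u_1 = 22 and 3·5^1 + 7^1 = 22; u_2 = 124 and 3·5^2 + 7^2 = 124.
Assume u_j = 3·5^j + 7^j for all 1 ≤ j ≤ k, where k ≥ 2.
Then u_{k+1} = 12u_k − 35u_{k−1} = 12·(3·5^k + 7^k) − 35·(3·5^{k−1} + 7^{k−1}) = 3·(12·5 − 35)5^{k−1} + (12·7 − 35)7^{k−1} = 75·5^{k−1} + 49·7^{k−1} = 3·5^{k+1} + 7^{k+1}.
Hence u_n = 3·5^n + 7^n for every n ≥ 1, by strong induction.

u_n = 3·5^n + 7^n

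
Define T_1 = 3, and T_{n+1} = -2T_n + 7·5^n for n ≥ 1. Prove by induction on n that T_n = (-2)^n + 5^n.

Base case: T_1 = 3, and (-2)^1 + 5^1 = -2 + 5 = 3.
Assume T_r = (-2)^r + 5^r for some r ≥ 1.
Then T_{r+1} = -2T_r + 7·5^r = -2·((-2)^r + 5^r) + 7·5^r = (-2)^{r+1} − 2·5^r + 7·5^r = (-2)^{r+1} + 5·5^r = (-2)^{r+1} + 5^{r+1}.
So the formula holds for r+1, and by induction T_n = (-2)^n + 5^n for all n ≥ 1.

T_n = (-2)^n + 5^n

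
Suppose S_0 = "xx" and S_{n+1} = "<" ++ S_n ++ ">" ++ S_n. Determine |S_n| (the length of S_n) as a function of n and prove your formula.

Claim: |S_n| = 2^{n+2} − 2.

Base case: |S_0| = 2, and 2^{0+2} − 2 = 2.
Assume |S_j| = 2^{j+2} − 2.
Then |S_{j+1}| = 1 + |S_j| + 1 + |S_j| = 2|S_j| + 2 = 2(2^{j+2} − 2) + 2 = 2^{j+3} − 4 + 2 = 2^{j+3} − 2.
By induction, |S_n| = 2^{n+2} − 2 for all n ≥ 0.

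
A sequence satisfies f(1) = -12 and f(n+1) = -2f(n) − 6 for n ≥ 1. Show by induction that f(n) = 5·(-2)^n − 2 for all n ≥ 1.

Base case: f(1) = -12, and 5·(-2)^1 − 2 = -10 − 2 = -12.
Assume f(r) = 5·(-2)^r − 2 for some r ≥ 1.
Then f(r+1) = -2f(r) − 6 = -2·(5·(-2)^r − 2) − 6 = -10·(-2)^r + 4 − 6 = 5·(-2)^{r+1} − 2.
By induction, f(n) = 5·(-2)^n − 2 for all n ≥ 1.

f(n) = 5·(-2)^n − 2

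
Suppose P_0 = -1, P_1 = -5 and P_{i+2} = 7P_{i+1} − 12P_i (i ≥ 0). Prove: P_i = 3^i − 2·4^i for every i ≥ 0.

Base cases: P_0 = -1 and 3^0 − 2·4^0 = -1; P_1 = -5 and 3^1 − 2·4^1 = -5.
Assume P_j = 3^j − 2·4^j for all 0 ≤ j ≤ r, where r ≥ 1.
Then P_{r+1} = 7P_r − 12P_{r−1} = 7·(3^r − 2·4^r) − 12·(3^{r−1} − 2·4^{r−1}) = (7·3 − 12)3^{r−1} − 2·(7·4 − 12)4^{r−1} = 9·3^{r−1} − 32·4^{r−1} = 3^{r+1} − 2·4^{r+1}.
So the formula holds for r+1, and by strong induction P_i = 3^i − 2·4^i for all i ≥ 0.

P_i = 3^i − 2·4^i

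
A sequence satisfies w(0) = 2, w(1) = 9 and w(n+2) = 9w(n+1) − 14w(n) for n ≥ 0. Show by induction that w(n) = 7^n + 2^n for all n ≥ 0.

Base cases: w(0) = 2 and 7^0 + 2^0 = 2; w(1) = 9 and 7^1 + 2^1 = 9.
Assume w(j) = 7^j + 2^j for all 0 ≤ j ≤ r, where r ≥ 1.
Then w(r+1) = 9w(r) − 14w(r−1) = 9·(7^r + 2^r) − 14·(7^{r−1} + 2^{r−1}) = (9·7 − 14)7^{r−1} + (9·2 − 14)2^{r−1} = 49·7^{r−1} + 4·2^{r−1} = 7^{r+1} + 2^{r+1}.
Hence w(n) = 7^n + 2^n for every n ≥ 0, by strong induction.

w(n) = 7^n + 2^n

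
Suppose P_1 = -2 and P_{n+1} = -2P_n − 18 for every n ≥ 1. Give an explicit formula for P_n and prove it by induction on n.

Claim: P_n = -2·(-2)^n − 6.

Base case: P_1 = -2, and -2·(-2)^1 − 6 = 4 − 6 = -2.
Assume P_j = -2·(-2)^j − 6 for some j ≥ 1.
Then P_{j+1} = -2P_j − 18 = -2·(-2·(-2)^j − 6) − 18 = 4·(-2)^j + 12 − 18 = -2·(-2)^{j+1} − 6.
This completes the inductive step, so P_n = -2·(-2)^n − 6 for all n ≥ 1.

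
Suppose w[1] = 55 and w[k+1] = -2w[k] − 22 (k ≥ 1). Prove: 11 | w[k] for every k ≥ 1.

Base case: w[1] = 55 = 11·5, so 11 | w[1].
Assume 11 | w[j], so w[j] = 11t for some integer t.
Then w[j+1] = -2w[j] − 22 = -2·(11t) − 22 = 11(-2t − 2), so 11 | w[j+1].
So the property holds for j+1, and by induction 11 | w[k] for all k ≥ 1.

11 | w[k]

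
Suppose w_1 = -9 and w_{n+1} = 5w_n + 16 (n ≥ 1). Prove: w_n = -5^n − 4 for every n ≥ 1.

Base case: w_1 = -9, and -5^1 − 4 = -5 − 4 = -9.
Assume w_j = -5^j − 4 for some j ≥ 1.
Then w_{j+1} = 5w_j + 16 = 5·(-5^j − 4) + 16 = -5^{j+1} − 20 + 16 = -5^{j+1} − 4.
By induction, w_n = -5^n − 4 for all n ≥ 1.

w_n = -5^n − 4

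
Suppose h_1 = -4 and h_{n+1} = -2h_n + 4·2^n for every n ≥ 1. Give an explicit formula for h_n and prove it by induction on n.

Claim: h_n = 3·(-2)^n + 2^n.

Base case: h_1 = -4, and 3·(-2)^1 + 2^1 = -6 + 2 = -4.
Assume h_k = 3·(-2)^k + 2^k for some k ≥ 1.
Then h_{k+1} = -2h_k + 4·2^k = -2·(3·(-2)^k + 2^k) + 4·2^k = 3·(-2)^{k+1} − 2·2^k + 4·2^k = 3·(-2)^{k+1} + 2·2^k = 3·(-2)^{k+1} + 2^{k+1}.
Hence h_n = 3·(-2)^n + 2^n for every n ≥ 1, by induction.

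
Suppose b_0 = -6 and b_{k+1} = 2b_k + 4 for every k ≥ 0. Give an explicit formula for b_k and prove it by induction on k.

Claim: b_k = -2^{k+1} − 4.

Base case: b_0 = -6, and -2^{0+1} − 4 = -2 − 4 = -6.
Assume b_r = -2^{r+1} − 4 for some r ≥ 0.
Then b_{r+1} = 2b_r + 4 = 2·(-2^{r+1} − 4) + 4 = -2^{r+2} − 8 + 4 = -2^{r+2} − 4.
By induction, b_k = -2^{k+1} − 4 for all k ≥ 0.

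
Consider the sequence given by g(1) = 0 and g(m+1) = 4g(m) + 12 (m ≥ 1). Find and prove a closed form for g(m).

Claim: g(m) = 4^m − 4.

Base case: g(1) = 0, and 4^1 − 4 = 4 − 4 = 0.
Assume g(j) = 4^j − 4 for some j ≥ 1.
Then g(j+1) = 4g(j) + 12 = 4·(4^j − 4) + 12 = 4^{j+1} − 16 + 12 = 4^{j+1} − 4.
Hence g(m) = 4^m − 4 for every m ≥ 1, by induction.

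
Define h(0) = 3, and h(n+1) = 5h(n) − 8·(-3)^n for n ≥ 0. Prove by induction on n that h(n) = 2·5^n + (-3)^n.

Base case: h(0) = 3, and 2·5^0 + (-3)^0 = 2 + 1 = 3.
Assume h(r) = 2·5^r + (-3)^r for some r ≥ 0.
Then h(r+1) = 5h(r) − 8·(-3)^r = 5·(2·5^r + (-3)^r) − 8·(-3)^r = 2·5^{r+1} + 5·(-3)^r − 8·(-3)^r = 2·5^{r+1} − 3·(-3)^r = 2·5^{r+1} + (-3)^{r+1}.
This completes the inductive step, so h(n) = 2·5^n + (-3)^n for all n ≥ 0.

h(n) = 2·5^n + (-3)^n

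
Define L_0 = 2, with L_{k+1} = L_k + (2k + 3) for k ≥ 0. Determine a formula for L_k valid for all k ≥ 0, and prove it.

Claim: L_k = k^2 + 2k + 2.

Base case: L_0 = 2, and 0^2 + 2·0 + 2 = 2.
Assume L_m = m^2 + 2m + 2.
Then L_{m+1} = L_m + (2m + 3) = (m^2 + 2m + 2) + (2m + 3) = m^2 + 4m + 5,
and (m+1)^2 + 2·(m+1) + 2 = m^2 + 4m + 5.
Hence L_k = k^2 + 2k + 2 for every k ≥ 0, by induction.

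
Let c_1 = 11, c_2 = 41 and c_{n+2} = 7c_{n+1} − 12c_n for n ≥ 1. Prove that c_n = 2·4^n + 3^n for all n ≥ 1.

Base cases: c_1 = 11 and 2·4^1 + 3^1 = 11; c_2 = 41 and 2·4^2 + 3^2 = 41.
Assume c_j = 2·4^j + 3^j for all 1 ≤ j ≤ k, where k ≥ 2.
Then c_{k+1} = 7c_k − 12c_{k−1} = 7·(2·4^k + 3^k) − 12·(2·4^{k−1} + 3^{k−1}) = 2·(7·4 − 12)4^{k−1} + (7·3 − 12)3^{k−1} = 32·4^{k−1} + 9·3^{k−1} = 2·4^{k+1} + 3^{k+1}.
So the formula holds for k+1, and by strong induction c_n = 2·4^n + 3^n for all n ≥ 1.

c_n = 2·4^n + 3^n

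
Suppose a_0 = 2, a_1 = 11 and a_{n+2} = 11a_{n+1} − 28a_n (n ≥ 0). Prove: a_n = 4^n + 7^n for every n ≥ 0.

Base cases: a_0 = 2 and 4^0 + 7^0 = 2; a_1 = 11 and 4^1 + 7^1 = 11.
Assume a_j = 4^j + 7^j for all 0 ≤ j ≤ r, where r ≥ 1.
Then a_{r+1} = 11a_r − 28a_{r−1} = 11·(4^r + 7^r) − 28·(4^{r−1} + 7^{r−1}) = (11·4 − 28)4^{r−1} + (11·7 − 28)7^{r−1} = 16·4^{r−1} + 49·7^{r−1} = 4^{r+1} + 7^{r+1}.
Hence a_n = 4^n + 7^n for every n ≥ 0, by strong induction.

a_n = 4^n + 7^n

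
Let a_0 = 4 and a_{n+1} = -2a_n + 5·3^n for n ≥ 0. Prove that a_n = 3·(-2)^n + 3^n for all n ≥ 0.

Base case: a_0 = 4, and 3·(-2)^0 + 3^0 = 3 + 1 = 4.
Assume a_m = 3·(-2)^m + 3^m for some m ≥ 0.
Then a_{m+1} = -2a_m + 5·3^m = -2·(3·(-2)^m + 3^m) + 5·3^m = 3·(-2)^{m+1} − 2·3^m + 5·3^m = 3·(-2)^{m+1} + 3·3^m = 3·(-2)^{m+1} + 3^{m+1}.
Hence a_n = 3·(-2)^n + 3^n for every n ≥ 0, by induction.

a_n = 3·(-2)^n + 3^n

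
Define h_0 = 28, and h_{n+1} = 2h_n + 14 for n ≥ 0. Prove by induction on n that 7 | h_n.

Base case: h_0 = 28 = 7·4, so 7 | h_0.
Assume 7 | h_k, so h_k = 7t for some integer t.
Then h_{k+1} = 2h_k + 14 = 2·(7t) + 14 = 7(2t + 2), so 7 | h_{k+1}.
Hence 7 | h_n for every n ≥ 0, by induction.

7 | h_n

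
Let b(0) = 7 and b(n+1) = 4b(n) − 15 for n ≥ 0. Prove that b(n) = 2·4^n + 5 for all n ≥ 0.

Base case: b(0) = 7, and 2·4^0 + 5 = 2 + 5 = 7.
Assume b(m) = 2·4^m + 5 for some m ≥ 0.
Then b(m+1) = 4b(m) − 15 = 4·(2·4^m + 5) − 15 = 8·4^m + 20 − 15 = 2·4^{m+1} + 5.
Hence b(n) = 2·4^n + 5 for every n ≥ 0, by induction.

b(n) = 2·4^n + 5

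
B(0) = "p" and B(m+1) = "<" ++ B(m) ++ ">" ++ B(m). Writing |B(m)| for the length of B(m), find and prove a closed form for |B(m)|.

Claim: |B(m)| = 3·2^m − 2.

Base case: |B(0)| = 1, and 3·2^0 − 2 = 1.
Assume |B(k)| = 3·2^k − 2.
Then |B(k+1)| = 1 + |B(k)| + 1 + |B(k)| = 2|B(k)| + 2 = 2(3·2^k − 2) + 2 = 3·2^{k+1} − 4 + 2 = 3·2^{k+1} − 2.
This completes the inductive step, so |B(m)| = 3·2^m − 2 for all m ≥ 0.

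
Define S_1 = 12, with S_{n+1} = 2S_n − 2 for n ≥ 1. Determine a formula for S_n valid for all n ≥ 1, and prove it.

Claim: S_n = 5·2^n + 2.

Base case: S_1 = 12, and 5·2^1 + 2 = 10 + 2 = 12.
Assume S_m = 5·2^m + 2 for some m ≥ 1.
Then S_{m+1} = 2S_m − 2 = 2·(5·2^m + 2) − 2 = 10·2^m + 4 − 2 = 5·2^{m+1} + 2.
So the formula holds for m+1, and by induction S_n = 5·2^n + 2 for all n ≥ 1.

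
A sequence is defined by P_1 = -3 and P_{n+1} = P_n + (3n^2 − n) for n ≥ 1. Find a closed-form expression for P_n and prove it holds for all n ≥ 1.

Claim: P_n = n^3 − 2n^2 + n − 3.

Base case: P_1 = -3, and 1^3 − 2·1^2 + 1 − 3 = -3.
Assume P_r = r^3 − 2r^2 + r − 3.
Then P_{r+1} = P_r + (3r^2 − r) = (r^3 − 2r^2 + r − 3) + (3r^2 − r) = r^3 + r^2 − 3,
and (r+1)^3 − 2·(r+1)^2 + (r+1) − 3 = r^3 + r^2 − 3.
This completes the inductive step, so P_n = n^3 − 2n^2 + n − 3 for all n ≥ 1.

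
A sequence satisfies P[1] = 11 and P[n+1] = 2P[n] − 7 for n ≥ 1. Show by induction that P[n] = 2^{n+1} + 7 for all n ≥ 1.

Base case: P[1] = 11, and 2^{1+1} + 7 = 4 + 7 = 11.
Assume P[k] = 2^{k+1} + 7 for some k ≥ 1.
Then P[k+1] = 2P[k] − 7 = 2·(2^{k+1} + 7) − 7 = 2^{k+2} + 14 − 7 = 2^{k+2} + 7.
Hence P[n] = 2^{n+1} + 7 for every n ≥ 1, by induction.

P[n] = 2^{n+1} + 7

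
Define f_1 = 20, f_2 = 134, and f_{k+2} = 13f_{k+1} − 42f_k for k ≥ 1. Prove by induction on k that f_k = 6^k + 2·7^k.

Base cases: f_1 = 20 and 6^1 + 2·7^1 = 20; f_2 = 134 and 6^2 + 2·7^2 = 134.
Assume f_i = 6^i + 2·7^i for all 1 ≤ i ≤ j, where j ≥ 2.
Then f_{j+1} = 13f_j − 42f_{j−1} = 13·(6^j + 2·7^j) − 42·(6^{j−1} + 2·7^{j−1}) = (13·6 − 42)6^{j−1} + 2·(13·7 − 42)7^{j−1} = 36·6^{j−1} + 98·7^{j−1} = 6^{j+1} + 2·7^{j+1}.
By strong induction, f_k = 6^k + 2·7^k for all k ≥ 1.

f_k = 6^k + 2·7^k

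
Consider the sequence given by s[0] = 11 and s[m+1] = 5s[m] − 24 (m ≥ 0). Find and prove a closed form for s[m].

Claim: s[m] = 5^{m+1} + 6.

Base case: s[0] = 11, and 5^{0+1} + 6 = 5 + 6 = 11.
Assume s[k] = 5^{k+1} + 6 for some k ≥ 0.
Then s[k+1] = 5s[k] − 24 = 5·(5^{k+1} + 6) − 24 = 5^{k+2} + 30 − 24 = 5^{k+2} + 6.
This completes the inductive step, so s[m] = 5^{m+1} + 6 for all m ≥ 0.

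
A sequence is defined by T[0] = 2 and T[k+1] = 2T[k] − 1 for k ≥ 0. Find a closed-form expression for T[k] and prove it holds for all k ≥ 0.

Claim: T[k] = 2^k + 1.

Base case: T[0] = 2, and 2^0 + 1 = 1 + 1 = 2.
Assume T[r] = 2^r + 1 for some r ≥ 0.
Then T[r+1] = 2T[r] − 1 = 2·(2^r + 1) − 1 = 2^{r+1} + 2 − 1 = 2^{r+1} + 1.
So the formula holds for r+1, and by induction T[k] = 2^k + 1 for all k ≥ 0.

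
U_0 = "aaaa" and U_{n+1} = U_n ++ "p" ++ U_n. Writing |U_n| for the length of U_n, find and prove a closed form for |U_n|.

Claim: |U_n| = 5·2^n − 1.

Base case: |U_0| = 4, and 5·2^0 − 1 = 4.
Assume |U_k| = 5·2^k − 1.
Then |U_{k+1}| = |U_k| + 1 + |U_k| = 2|U_k| + 1 = 2(5·2^k − 1) + 1 = 5·2^{k+1} − 2 + 1 = 5·2^{k+1} − 1.
Hence |U_n| = 5·2^n − 1 for every n ≥ 0, by induction.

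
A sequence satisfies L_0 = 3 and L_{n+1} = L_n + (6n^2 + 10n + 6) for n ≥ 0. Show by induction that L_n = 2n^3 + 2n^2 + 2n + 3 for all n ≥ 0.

Base case: L_0 = 3, and 2·0^3 + 2·0^2 + 2·0 + 3 = 3.
Assume L_r = 2r^3 + 2r^2 + 2r + 3.
Then L_{r+1} = L_r + (6r^2 + 10r + 6) = (2r^3 + 2r^2 + 2r + 3) + (6r^2 + 10r + 6) = 2r^3 + 8r^2 + 12r + 9,
and 2·(r+1)^3 + 2·(r+1)^2 + 2·(r+1) + 3 = 2r^3 + 8r^2 + 12r + 9.
By induction, L_n = 2n^3 + 2n^2 + 2n + 3 for all n ≥ 0.

L_n = 2n^3 + 2n^2 + 2n + 3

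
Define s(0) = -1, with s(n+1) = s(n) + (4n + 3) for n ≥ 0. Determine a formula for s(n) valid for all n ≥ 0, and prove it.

Claim: s(n) = 2n^2 + n − 1.

Base case: s(0) = -1, and 2·0^2 + 0 − 1 = -1.
Assume s(r) = 2r^2 + r − 1.
Then s(r+1) = s(r) + (4r + 3) = (2r^2 + r − 1) + (4r + 3) = 2r^2 + 5r + 2,
and 2·(r+1)^2 + (r+1) − 1 = 2r^2 + 5r + 2.
Hence s(n) = 2n^2 + n − 1 for every n ≥ 0, by induction.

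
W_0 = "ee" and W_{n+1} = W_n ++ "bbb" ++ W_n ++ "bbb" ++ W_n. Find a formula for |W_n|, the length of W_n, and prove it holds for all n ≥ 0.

Claim: |W_n| = 5·3^n − 3.

Base case: |W_0| = 2, and 5·3^0 − 3 = 2.
Assume |W_m| = 5·3^m − 3.
Then |W_{m+1}| = 3|W_m| + 6 = 3(5·3^m − 3) + 6 = 5·3^{m+1} − 9 + 6 = 5·3^{m+1} − 3.
This completes the inductive step, so |W_n| = 5·3^n − 3 for all n ≥ 0.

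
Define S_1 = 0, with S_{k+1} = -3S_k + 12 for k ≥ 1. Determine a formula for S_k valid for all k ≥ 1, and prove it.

Claim: S_k = (-3)^k + 3.

Base case: S_1 = 0, and (-3)^1 + 3 = -3 + 3 = 0.
Assume S_m = (-3)^m + 3 for some m ≥ 1.
Then S_{m+1} = -3S_m + 12 = -3·((-3)^m + 3) + 12 = -3·(-3)^m − 9 + 12 = (-3)^{m+1} + 3.
Hence S_k = (-3)^k + 3 for every k ≥ 1, by induction.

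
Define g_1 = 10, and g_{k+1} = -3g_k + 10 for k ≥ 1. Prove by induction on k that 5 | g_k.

Base case: g_1 = 10 = 5·2, so 5 | g_1.
Assume 5 | g_r, so g_r = 5t for some integer t.
Then g_{r+1} = -3g_r + 10 = -3·(5t) + 10 = 5(-3t + 2), so 5 | g_{r+1}.
This completes the inductive step, so 5 | g_k for all k ≥ 1.

5 | g_k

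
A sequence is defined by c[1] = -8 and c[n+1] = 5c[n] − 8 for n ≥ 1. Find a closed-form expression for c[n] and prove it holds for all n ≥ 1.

Claim: c[n] = -2·5^n + 2.

Base case: c[1] = -8, and -2·5^1 + 2 = -10 + 2 = -8.
Assume c[k] = -2·5^k + 2 for some k ≥ 1.
Then c[k+1] = 5c[k] − 8 = 5·(-2·5^k + 2) − 8 = -10·5^k + 10 − 8 = -2·5^{k+1} + 2.
By induction, c[n] = -2·5^n + 2 for all n ≥ 1.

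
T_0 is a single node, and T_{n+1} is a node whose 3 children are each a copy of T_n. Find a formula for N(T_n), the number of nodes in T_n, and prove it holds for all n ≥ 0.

Claim: N(T_n) = (3^{n+1} − 1)/2.

Base case: N(T_0) = 1, and (3^{0+1} − 1)/2 = 1.
Assume N(T_m) = (3^{m+1} − 1)/2.
Then N(T_{m+1}) = 1 + 3N(T_m) = 1 + 3·(3^{m+1} − 1)/2 = 1 + (3^{m+2} − 3)/2 = (2 + 3^{m+2} − 3)/2 = (3^{m+2} − 1)/2.
By induction, N(T_n) = (3^{n+1} − 1)/2 for all n ≥ 0.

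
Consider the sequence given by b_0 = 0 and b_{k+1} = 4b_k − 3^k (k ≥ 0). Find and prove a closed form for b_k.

Claim: b_k = -4^k + 3^k.

Base case: b_0 = 0, and -4^0 + 3^0 = -1 + 1 = 0.
Assume b_j = -4^j + 3^j for some j ≥ 0.
Then b_{j+1} = 4b_j − 3^j = 4·(-4^j + 3^j) − 3^j = -4^{j+1} + 4·3^j − 3^j = -4^{j+1} + 3·3^j = -4^{j+1} + 3^{j+1}.
Hence b_k = -4^k + 3^k for every k ≥ 0, by induction.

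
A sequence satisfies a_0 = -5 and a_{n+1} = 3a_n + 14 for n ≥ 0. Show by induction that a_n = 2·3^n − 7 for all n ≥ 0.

Base case: a_0 = -5, and 2·3^0 − 7 = 2 − 7 = -5.
Assume a_m = 2·3^m − 7 for some m ≥ 0.
Then a_{m+1} = 3a_m + 14 = 3·(2·3^m − 7) + 14 = 6·3^m − 21 + 14 = 2·3^{m+1} − 7.
Hence a_n = 2·3^n − 7 for every n ≥ 0, by induction.

a_n = 2·3^n − 7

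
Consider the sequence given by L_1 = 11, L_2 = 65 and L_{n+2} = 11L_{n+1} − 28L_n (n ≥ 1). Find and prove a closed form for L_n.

Claim: L_n = 7^n + 4^n.

Base cases: L_1 = 11 and 7^1 + 4^1 = 11; L_2 = 65 and 7^2 + 4^2 = 65.
Assume L_j = 7^j + 4^j for all 1 ≤ j ≤ m, where m ≥ 2.
Then L_{m+1} = 11L_m − 28L_{m−1} = 11·(7^m + 4^m) − 28·(7^{m−1} + 4^{m−1}) = (11·7 − 28)7^{m−1} + (11·4 − 28)4^{m−1} = 49·7^{m−1} + 16·4^{m−1} = 7^{m+1} + 4^{m+1}.
So the formula holds for m+1, and by strong induction L_n = 7^n + 4^n for all n ≥ 1.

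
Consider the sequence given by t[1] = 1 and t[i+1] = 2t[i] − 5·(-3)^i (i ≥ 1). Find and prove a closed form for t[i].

Claim: t[i] = 2·2^i + (-3)^i.

Base case: t[1] = 1, and 2·2^1 + (-3)^1 = 4 − 3 = 1.
Assume t[k] = 2·2^k + (-3)^k for some k ≥ 1.
Then t[k+1] = 2t[k] − 5·(-3)^k = 2·(2·2^k + (-3)^k) − 5·(-3)^k = 2·2^{k+1} + 2·(-3)^k − 5·(-3)^k = 2·2^{k+1} − 3·(-3)^k = 2·2^{k+1} + (-3)^{k+1}.
This completes the inductive step, so t[i] = 2·2^i + (-3)^i for all i ≥ 1.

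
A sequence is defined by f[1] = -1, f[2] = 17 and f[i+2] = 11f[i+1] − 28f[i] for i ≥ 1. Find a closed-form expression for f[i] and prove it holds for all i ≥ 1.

Claim: f[i] = 7^i − 2·4^i.

Base cases: f[1] = -1 and 7^1 − 2·4^1 = -1; f[2] = 17 and 7^2 − 2·4^2 = 17.
Assume f[j] = 7^j − 2·4^j for all 1 ≤ j ≤ r, where r ≥ 2.
Then f[r+1] = 11f[r] − 28f[r−1] = 11·(7^r − 2·4^r) − 28·(7^{r−1} − 2·4^{r−1}) = (11·7 − 28)7^{r−1} − 2·(11·4 − 28)4^{r−1} = 49·7^{r−1} − 32·4^{r−1} = 7^{r+1} − 2·4^{r+1}.
By strong induction, f[i] = 7^i − 2·4^i for all i ≥ 1.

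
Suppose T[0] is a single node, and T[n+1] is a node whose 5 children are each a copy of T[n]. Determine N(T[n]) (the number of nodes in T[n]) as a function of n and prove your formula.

Claim: N(T[n]) = (5^{n+1} − 1)/4.

Base case: N(T[0]) = 1, and (5^{0+1} − 1)/4 = 1.
Assume N(T[j]) = (5^{j+1} − 1)/4.
Then N(T[j+1]) = 1 + 5N(T[j]) = 1 + 5·(5^{j+1} − 1)/4 = 1 + (5^{j+2} − 5)/4 = (4 + 5^{j+2} − 5)/4 = (5^{j+2} − 1)/4.
This completes the inductive step, so N(T[n]) = (5^{n+1} − 1)/4 for all n ≥ 0.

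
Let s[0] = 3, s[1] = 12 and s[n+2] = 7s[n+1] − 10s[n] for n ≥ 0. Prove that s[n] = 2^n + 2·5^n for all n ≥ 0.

Base cases: s[0] = 3 and 2^0 + 2·5^0 = 3; s[1] = 12 and 2^1 + 2·5^1 = 12.
Assume s[i] = 2^i + 2·5^i for all 0 ≤ i ≤ j, where j ≥ 1.
Then s[j+1] = 7s[j] − 10s[j−1] = 7·(2^j + 2·5^j) − 10·(2^{j−1} + 2·5^{j−1}) = (7·2 − 10)2^{j−1} + 2·(7·5 − 10)5^{j−1} = 4·2^{j−1} + 50·5^{j−1} = 2^{j+1} + 2·5^{j+1}.
Hence s[n] = 2^n + 2·5^n for every n ≥ 0, by strong induction.

s[n] = 2^n + 2·5^n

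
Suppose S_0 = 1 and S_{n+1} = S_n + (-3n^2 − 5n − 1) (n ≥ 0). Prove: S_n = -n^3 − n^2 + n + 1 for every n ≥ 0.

Base case: S_0 = 1, and -0^3 − 0^2 + 0 + 1 = 1.
Assume S_m = -m^3 − m^2 + m + 1.
Then S_{m+1} = S_m + (-3m^2 − 5m − 1) = (-m^3 − m^2 + m + 1) + (-3m^2 − 5m − 1) = -m^3 − 4m^2 − 4m,
and -(m+1)^3 − (m+1)^2 + (m+1) + 1 = -m^3 − 4m^2 − 4m.
Hence S_n = -n^3 − n^2 + n + 1 for every n ≥ 0, by induction.

S_n = -n^3 − n^2 + n + 1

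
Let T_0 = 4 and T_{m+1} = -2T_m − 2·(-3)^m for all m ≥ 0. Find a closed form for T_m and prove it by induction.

Claim: T_m = 2·(-2)^m + 2·(-3)^m.

Base case: T_0 = 4, and 2·(-2)^0 + 2·(-3)^0 = 2 + 2 = 4.
Assume T_k = 2·(-2)^k + 2·(-3)^k for some k ≥ 0.
Then T_{k+1} = -2T_k − 2·(-3)^k = -2·(2·(-2)^k + 2·(-3)^k) − 2·(-3)^k = 2·(-2)^{k+1} − 4·(-3)^k − 2·(-3)^k = 2·(-2)^{k+1} − 6·(-3)^k = 2·(-2)^{k+1} + 2·(-3)^{k+1}.
Hence T_m = 2·(-2)^m + 2·(-3)^m for every m ≥ 0, by induction.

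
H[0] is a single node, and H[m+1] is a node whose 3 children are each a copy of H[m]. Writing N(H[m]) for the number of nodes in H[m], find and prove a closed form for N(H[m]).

Claim: N(H[m]) = (3^{m+1} − 1)/2.

Base case: N(H[0]) = 1, and (3^{0+1} − 1)/2 = 1.
Assume N(H[r]) = (3^{r+1} − 1)/2.
Then N(H[r+1]) = 1 + 3N(H[r]) = 1 + 3·(3^{r+1} − 1)/2 = 1 + (3^{r+2} − 3)/2 = (2 + 3^{r+2} − 3)/2 = (3^{r+2} − 1)/2.
So the formula holds for r+1, and by induction N(H[m]) = (3^{m+1} − 1)/2 for all m ≥ 0.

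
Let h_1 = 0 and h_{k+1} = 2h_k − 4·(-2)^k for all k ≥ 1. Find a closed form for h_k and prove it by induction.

Claim: h_k = 2^k + (-2)^k.

Base case: h_1 = 0, and 2^1 + (-2)^1 = 2 − 2 = 0.
Assume h_r = 2^r + (-2)^r for some r ≥ 1.
Then h_{r+1} = 2h_r − 4·(-2)^r = 2·(2^r + (-2)^r) − 4·(-2)^r = 2^{r+1} + 2·(-2)^r − 4·(-2)^r = 2^{r+1} − 2·(-2)^r = 2^{r+1} + (-2)^{r+1}.
This completes the inductive step, so h_k = 2^k + (-2)^k for all k ≥ 1.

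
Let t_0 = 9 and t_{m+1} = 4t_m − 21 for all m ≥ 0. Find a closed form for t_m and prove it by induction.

Claim: t_m = 2·4^m + 7.

Base case: t_0 = 9, and 2·4^0 + 7 = 2 + 7 = 9.
Assume t_r = 2·4^r + 7 for some r ≥ 0.
Then t_{r+1} = 4t_r − 21 = 4·(2·4^r + 7) − 21 = 8·4^r + 28 − 21 = 2·4^{r+1} + 7.
By induction, t_m = 2·4^m + 7 for all m ≥ 0.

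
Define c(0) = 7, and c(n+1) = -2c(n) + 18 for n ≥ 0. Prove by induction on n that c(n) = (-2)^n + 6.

Base case: c(0) = 7, and (-2)^0 + 6 = 1 + 6 = 7.
Assume c(r) = (-2)^r + 6 for some r ≥ 0.
Then c(r+1) = -2c(r) + 18 = -2·((-2)^r + 6) + 18 = -2·(-2)^r − 12 + 18 = (-2)^{r+1} + 6.
So the formula holds for r+1, and by induction c(n) = (-2)^n + 6 for all n ≥ 0.

c(n) = (-2)^n + 6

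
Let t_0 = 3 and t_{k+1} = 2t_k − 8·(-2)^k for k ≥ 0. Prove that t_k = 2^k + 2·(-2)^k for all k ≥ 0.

Base case: t_0 = 3, and 2^0 + 2·(-2)^0 = 1 + 2 = 3.
Assume t_r = 2^r + 2·(-2)^r for some r ≥ 0.
Then t_{r+1} = 2t_r − 8·(-2)^r = 2·(2^r + 2·(-2)^r) − 8·(-2)^r = 2^{r+1} + 4·(-2)^r − 8·(-2)^r = 2^{r+1} − 4·(-2)^r = 2^{r+1} + 2·(-2)^{r+1}.
By induction, t_k = 2^k + 2·(-2)^k for all k ≥ 0.

t_k = 2^k + 2·(-2)^k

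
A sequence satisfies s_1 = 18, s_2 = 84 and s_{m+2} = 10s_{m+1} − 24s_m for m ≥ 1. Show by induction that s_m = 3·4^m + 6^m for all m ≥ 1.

Base cases: s_1 = 18 and 3·4^1 + 6^1 = 18; s_2 = 84 and 3·4^2 + 6^2 = 84.
Assume s_i = 3·4^i + 6^i for all 1 ≤ i ≤ j, where j ≥ 2.
Then s_{j+1} = 10s_j − 24s_{j−1} = 10·(3·4^j + 6^j) − 24·(3·4^{j−1} + 6^{j−1}) = 3·(10·4 − 24)4^{j−1} + (10·6 − 24)6^{j−1} = 48·4^{j−1} + 36·6^{j−1} = 3·4^{j+1} + 6^{j+1}.
Hence s_m = 3·4^m + 6^m for every m ≥ 1, by strong induction.

s_m = 3·4^m + 6^m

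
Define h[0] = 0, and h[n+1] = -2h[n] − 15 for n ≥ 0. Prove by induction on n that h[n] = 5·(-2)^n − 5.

Base case: h[0] = 0, and 5·(-2)^0 − 5 = 5 − 5 = 0.
Assume h[m] = 5·(-2)^m − 5 for some m ≥ 0.
Then h[m+1] = -2h[m] − 15 = -2·(5·(-2)^m − 5) − 15 = -10·(-2)^m + 10 − 15 = 5·(-2)^{m+1} − 5.
Hence h[n] = 5·(-2)^n − 5 for every n ≥ 0, by induction.

h[n] = 5·(-2)^n − 5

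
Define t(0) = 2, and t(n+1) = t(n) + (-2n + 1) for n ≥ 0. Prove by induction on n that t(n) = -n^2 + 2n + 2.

Base case: t(0) = 2, and -0^2 + 2·0 + 2 = 2.
Assume t(k) = -k^2 + 2k + 2.
Then t(k+1) = t(k) + (-2k + 1) = (-k^2 + 2k + 2) + (-2k + 1) = -k^2 + 3,
and -(k+1)^2 + 2·(k+1) + 2 = -k^2 + 3.
By induction, t(n) = -n^2 + 2n + 2 for all n ≥ 0.

t(n) = -n^2 + 2n + 2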